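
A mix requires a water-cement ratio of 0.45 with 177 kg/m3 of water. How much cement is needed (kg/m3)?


Cement = water / (w/c)
= 177 / 0.45
= 393.3 kg/m3

393.3


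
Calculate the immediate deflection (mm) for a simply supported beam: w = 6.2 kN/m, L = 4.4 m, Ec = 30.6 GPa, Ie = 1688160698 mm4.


Convert: L = 4.4 m = 4400 mm, Ec = 30.6 GPa = 30600 MPa
delta = 5 * 6.2 * 4400^4 / (384 * 30600 * 1688160698)
= 0.59 mm

0.59


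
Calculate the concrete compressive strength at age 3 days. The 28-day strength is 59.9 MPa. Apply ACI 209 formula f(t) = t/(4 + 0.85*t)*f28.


f(3) = 3 / (4 + 0.85 * 3) * 59.9
= 3 / 6.55 * 59.9
= 27.44 MPa

27.44


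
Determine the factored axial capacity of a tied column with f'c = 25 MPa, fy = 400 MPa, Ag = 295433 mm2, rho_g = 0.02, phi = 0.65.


Ast = rho * Ag = 0.02 * 295433 = 5908.66 mm2
phi*Pn = 0.65 * 0.80 * (0.85 * 25 * (295433 - 5908.66) + 400 * 5908.66) / 1000
= 4428.25 kN

4428.25


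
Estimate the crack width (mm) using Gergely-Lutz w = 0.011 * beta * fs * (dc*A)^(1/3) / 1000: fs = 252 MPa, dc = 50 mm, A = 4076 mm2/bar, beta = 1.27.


w = 0.011 * beta * fs * (dc * A)^(1/3) / 1000
= 0.011 * 1.27 * 252 * (50 * 4076)^(1/3) / 1000
= 0.207 mm

0.207


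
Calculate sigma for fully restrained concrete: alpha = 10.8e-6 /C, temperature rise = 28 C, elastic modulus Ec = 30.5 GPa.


sigma = alpha * dT * Ec
= 10.8e-6 * 28 * 30.5 * 1000
= 9.223 MPa

9.223


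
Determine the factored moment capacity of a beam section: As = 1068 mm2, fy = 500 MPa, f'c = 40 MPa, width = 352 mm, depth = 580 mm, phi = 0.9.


a = As * fy / (0.85 * f'c * b)
= 1068 * 500 / (0.85 * 40 * 352)
= 44.619 mm
Mn = As * fy * (d - a/2) / 10^6
= 297.8067 kN-m
phi*Mn = 0.9 * 297.8067 = 268.03 kN-m

268.03


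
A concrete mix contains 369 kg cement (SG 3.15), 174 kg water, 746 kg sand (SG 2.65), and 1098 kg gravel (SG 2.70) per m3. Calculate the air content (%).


Vol cement = 369 / (3.15 * 1000) = 0.117143 m3
Vol water = 174 / 1000 = 0.174 m3
Vol sand = 746 / (2.65 * 1000) = 0.281509 m3
Vol gravel = 1098 / (2.70 * 1000) = 0.406667 m3
Total solid + water volume = 0.979319 m3
Air = (1 - 0.979319) * 100 = 2.07%

2.07


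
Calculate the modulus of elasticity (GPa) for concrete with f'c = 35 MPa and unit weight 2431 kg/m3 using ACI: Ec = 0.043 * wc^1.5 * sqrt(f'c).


Ec = 0.043 * 2431^1.5 * sqrt(35) / 1000
= 30.49 GPa

30.49


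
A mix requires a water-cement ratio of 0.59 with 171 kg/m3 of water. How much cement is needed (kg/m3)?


Cement = water / (w/c)
= 171 / 0.59
= 289.8 kg/m3

289.8


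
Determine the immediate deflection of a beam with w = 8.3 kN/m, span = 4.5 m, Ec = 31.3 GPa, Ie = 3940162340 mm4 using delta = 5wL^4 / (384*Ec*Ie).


Convert: L = 4.5 m = 4500 mm, Ec = 31.3 GPa = 31300 MPa
delta = 5 * 8.3 * 4500^4 / (384 * 31300 * 3940162340)
= 0.36 mm

0.36


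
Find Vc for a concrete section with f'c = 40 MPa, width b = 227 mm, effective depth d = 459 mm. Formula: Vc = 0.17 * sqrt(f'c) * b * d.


Vc = 0.17 * sqrt(40) * 227 * 459 / 1000
= 112.03 kN

112.03


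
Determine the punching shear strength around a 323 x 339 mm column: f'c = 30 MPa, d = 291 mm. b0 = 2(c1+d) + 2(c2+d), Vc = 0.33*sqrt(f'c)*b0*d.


b0 = 2*(323 + 291) + 2*(339 + 291) = 2488 mm
Vc = 0.33 * sqrt(30) * 2488 * 291 / 1000
= 1308.63 kN

1308.63


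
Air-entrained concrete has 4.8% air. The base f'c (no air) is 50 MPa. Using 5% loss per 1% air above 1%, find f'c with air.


Strength loss = (4.8 - 1) * 5 = 19.0%
f'c = 50 * (1 - 19.0/100)
= 40.5 MPa

40.5


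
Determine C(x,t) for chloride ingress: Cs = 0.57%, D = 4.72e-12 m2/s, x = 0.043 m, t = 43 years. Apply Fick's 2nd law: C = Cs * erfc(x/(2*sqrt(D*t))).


t_seconds = 43 * 365.25 * 24 * 3600 = 1356976800.0 s
arg = 0.043 / (2 * sqrt(4.72e-12 * 1356976800.0))
= 0.2686
erfc(0.2686) = 0.704
C = 0.57 * 0.704 = 0.4013%

0.4013


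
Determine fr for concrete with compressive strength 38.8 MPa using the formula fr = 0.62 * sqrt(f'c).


fr = 0.62 * sqrt(38.8)
= 3.862 MPa

3.862


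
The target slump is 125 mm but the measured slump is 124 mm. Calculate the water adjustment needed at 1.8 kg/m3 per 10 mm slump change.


Difference = 125 - 124 = 1 mm
Water adjustment = 1 * 1.8 / 10 = 0.2 kg/m3

0.2


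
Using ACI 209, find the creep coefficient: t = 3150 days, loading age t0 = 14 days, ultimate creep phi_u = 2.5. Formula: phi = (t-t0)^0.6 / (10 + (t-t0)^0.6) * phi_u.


dt = 3150 - 14 = 3136
phi = 3136^0.6 / (10 + 3136^0.6) * 2.5
= 2.315

2.315


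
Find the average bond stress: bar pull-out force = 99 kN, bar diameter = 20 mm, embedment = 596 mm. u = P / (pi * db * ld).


u = P / (pi * db * ld)
= 99 * 1000 / (pi * 20 * 596)
= 2.644 MPa

2.644


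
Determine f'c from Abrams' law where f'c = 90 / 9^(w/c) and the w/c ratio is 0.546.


f'c = 90 / 9^0.546
= 90 / 3.319
= 27.12 MPa

27.12


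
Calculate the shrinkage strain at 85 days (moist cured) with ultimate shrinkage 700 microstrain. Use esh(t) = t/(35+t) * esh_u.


esh(85) = 85 / (35 + 85) * 700
= 85 / 120 * 700
= 495.8 microstrain

495.8


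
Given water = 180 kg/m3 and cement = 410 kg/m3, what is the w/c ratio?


w/c = water / cement
w/c = 180 / 410 = 0.439

0.439


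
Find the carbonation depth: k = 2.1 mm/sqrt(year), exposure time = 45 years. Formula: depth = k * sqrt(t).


depth = k * sqrt(t)
= 2.1 * sqrt(45)
= 14.09 mm

14.09


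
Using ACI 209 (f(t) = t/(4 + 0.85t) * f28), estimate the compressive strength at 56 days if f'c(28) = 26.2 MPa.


f(56) = 56 / (4 + 0.85 * 56) * 26.2
= 56 / 51.6 * 26.2
= 28.43 MPa

28.43


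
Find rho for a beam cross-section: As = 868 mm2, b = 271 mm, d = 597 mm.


rho = As / (b * d)
= 868 / (271 * 597)
= 0.0054

0.0054


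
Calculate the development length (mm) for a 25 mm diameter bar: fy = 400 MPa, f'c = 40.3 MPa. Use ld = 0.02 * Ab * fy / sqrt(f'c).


Ab = pi * 25^2 / 4 = 490.874 mm2
ld = 0.02 * 490.874 * 400 / sqrt(40.3)
= 618.6 mm

618.6


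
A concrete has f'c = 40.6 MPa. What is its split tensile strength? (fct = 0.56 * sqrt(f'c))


fct = 0.56 * sqrt(40.6)
= 0.56 * 6.372
= 3.568 MPa

3.568


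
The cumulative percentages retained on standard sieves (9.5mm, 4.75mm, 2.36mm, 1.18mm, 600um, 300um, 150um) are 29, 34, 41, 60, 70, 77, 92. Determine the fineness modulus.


FM = sum(cumulative % retained) / 100
= 403 / 100
= 4.03

4.03


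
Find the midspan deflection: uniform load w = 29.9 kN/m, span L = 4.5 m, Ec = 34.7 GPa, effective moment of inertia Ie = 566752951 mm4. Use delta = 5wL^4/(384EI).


Convert: L = 4.5 m = 4500 mm, Ec = 34.7 GPa = 34700 MPa
delta = 5 * 29.9 * 4500^4 / (384 * 34700 * 566752951)
= 8.12 mm

8.12


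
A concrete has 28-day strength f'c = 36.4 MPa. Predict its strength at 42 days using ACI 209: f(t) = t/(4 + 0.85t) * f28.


f(42) = 42 / (4 + 0.85 * 42) * 36.4
= 42 / 39.7 * 36.4
= 38.51 MPa

38.51


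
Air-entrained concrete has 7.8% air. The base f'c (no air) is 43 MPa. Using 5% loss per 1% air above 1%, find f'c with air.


Strength loss = (7.8 - 1) * 5 = 34.0%
f'c = 43 * (1 - 34.0/100)
= 28.38 MPa

28.38


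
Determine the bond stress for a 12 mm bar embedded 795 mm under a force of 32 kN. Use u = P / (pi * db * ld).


u = P / (pi * db * ld)
= 32 * 1000 / (pi * 12 * 795)
= 1.068 MPa

1.068


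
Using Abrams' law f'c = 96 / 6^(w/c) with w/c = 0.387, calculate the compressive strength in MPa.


f'c = 96 / 6^0.387
= 96 / 2.001
= 47.99 MPa

47.99


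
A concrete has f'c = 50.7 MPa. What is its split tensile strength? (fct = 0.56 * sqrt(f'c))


fct = 0.56 * sqrt(50.7)
= 0.56 * 7.12
= 3.987 MPa

3.987


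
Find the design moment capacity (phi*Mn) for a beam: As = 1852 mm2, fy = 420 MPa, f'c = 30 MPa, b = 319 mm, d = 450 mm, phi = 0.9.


a = As * fy / (0.85 * f'c * b)
= 1852 * 420 / (0.85 * 30 * 319)
= 95.6223 mm
Mn = As * fy * (d - a/2) / 10^6
= 312.8386 kN-m
phi*Mn = 0.9 * 312.8386 = 281.55 kN-m

281.55


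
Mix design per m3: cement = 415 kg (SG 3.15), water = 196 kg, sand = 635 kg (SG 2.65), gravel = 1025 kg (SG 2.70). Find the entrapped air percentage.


Vol cement = 415 / (3.15 * 1000) = 0.131746 m3
Vol water = 196 / 1000 = 0.196 m3
Vol sand = 635 / (2.65 * 1000) = 0.239623 m3
Vol gravel = 1025 / (2.70 * 1000) = 0.37963 m3
Total solid + water volume = 0.946998 m3
Air = (1 - 0.946998) * 100 = 5.3%

5.3


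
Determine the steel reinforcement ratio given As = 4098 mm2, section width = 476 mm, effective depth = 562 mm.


rho = As / (b * d)
= 4098 / (476 * 562)
= 0.0153

0.0153


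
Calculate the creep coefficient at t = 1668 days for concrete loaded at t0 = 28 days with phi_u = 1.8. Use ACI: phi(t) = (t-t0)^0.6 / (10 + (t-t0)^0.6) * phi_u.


dt = 1668 - 28 = 1640
phi = 1640^0.6 / (10 + 1640^0.6) * 1.8
= 1.61

1.61


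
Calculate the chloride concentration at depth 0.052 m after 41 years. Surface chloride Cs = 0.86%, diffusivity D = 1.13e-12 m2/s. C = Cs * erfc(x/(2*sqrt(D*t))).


t_seconds = 41 * 365.25 * 24 * 3600 = 1293861600.0 s
arg = 0.052 / (2 * sqrt(1.13e-12 * 1293861600.0))
= 0.68
erfc(0.68) = 0.3362
C = 0.86 * 0.3362 = 0.2892%

0.2892


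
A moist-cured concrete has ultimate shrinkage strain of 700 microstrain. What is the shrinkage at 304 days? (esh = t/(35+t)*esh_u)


esh(304) = 304 / (35 + 304) * 700
= 304 / 339 * 700
= 627.7 microstrain

627.7


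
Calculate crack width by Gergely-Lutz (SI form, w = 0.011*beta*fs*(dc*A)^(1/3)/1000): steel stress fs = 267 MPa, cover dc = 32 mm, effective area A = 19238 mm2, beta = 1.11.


w = 0.011 * beta * fs * (dc * A)^(1/3) / 1000
= 0.011 * 1.11 * 267 * (32 * 19238)^(1/3) / 1000
= 0.277 mm

0.277


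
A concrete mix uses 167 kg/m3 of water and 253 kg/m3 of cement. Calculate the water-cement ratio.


w/c = water / cement
w/c = 167 / 253 = 0.66

0.66


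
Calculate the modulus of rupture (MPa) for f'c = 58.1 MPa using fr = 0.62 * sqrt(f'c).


fr = 0.62 * sqrt(58.1)
= 4.726 MPa

4.726


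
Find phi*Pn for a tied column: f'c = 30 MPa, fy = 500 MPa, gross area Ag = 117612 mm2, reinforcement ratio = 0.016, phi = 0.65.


Ast = rho * Ag = 0.016 * 117612 = 1881.792 mm2
phi*Pn = 0.65 * 0.80 * (0.85 * 30 * (117612 - 1881.792) + 500 * 1881.792) / 1000
= 2023.85 kN

2023.85


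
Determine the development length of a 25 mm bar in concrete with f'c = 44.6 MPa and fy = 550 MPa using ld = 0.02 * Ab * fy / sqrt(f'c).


Ab = pi * 25^2 / 4 = 490.874 mm2
ld = 0.02 * 490.874 * 550 / sqrt(44.6)
= 808.5 mm

808.5


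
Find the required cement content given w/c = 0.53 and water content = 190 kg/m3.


Cement = water / (w/c)
= 190 / 0.53
= 358.5 kg/m3

358.5


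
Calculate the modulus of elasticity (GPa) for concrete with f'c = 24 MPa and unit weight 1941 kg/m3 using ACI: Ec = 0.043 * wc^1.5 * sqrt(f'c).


Ec = 0.043 * 1941^1.5 * sqrt(24) / 1000
= 18.01 GPa

18.01


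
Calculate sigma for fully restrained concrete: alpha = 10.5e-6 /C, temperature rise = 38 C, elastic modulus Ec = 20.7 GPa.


sigma = alpha * dT * Ec
= 10.5e-6 * 38 * 20.7 * 1000
= 8.259 MPa

8.259


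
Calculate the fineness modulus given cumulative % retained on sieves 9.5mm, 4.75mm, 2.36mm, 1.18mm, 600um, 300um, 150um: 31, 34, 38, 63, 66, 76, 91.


FM = sum(cumulative % retained) / 100
= 399 / 100
= 3.99

3.99


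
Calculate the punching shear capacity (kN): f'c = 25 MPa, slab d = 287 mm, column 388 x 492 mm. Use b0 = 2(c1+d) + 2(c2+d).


b0 = 2*(388 + 287) + 2*(492 + 287) = 2908 mm
Vc = 0.33 * sqrt(25) * 2908 * 287 / 1000
= 1377.08 kN

1377.08


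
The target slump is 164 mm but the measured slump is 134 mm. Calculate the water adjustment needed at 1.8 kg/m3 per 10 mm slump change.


Difference = 164 - 134 = 30 mm
Water adjustment = 30 * 1.8 / 10 = 5.4 kg/m3

5.4


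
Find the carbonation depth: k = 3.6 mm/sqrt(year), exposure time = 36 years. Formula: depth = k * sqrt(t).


depth = k * sqrt(t)
= 3.6 * sqrt(36)
= 21.6 mm

21.6


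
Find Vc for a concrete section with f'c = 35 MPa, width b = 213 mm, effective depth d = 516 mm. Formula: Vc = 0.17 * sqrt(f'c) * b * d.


Vc = 0.17 * sqrt(35) * 213 * 516 / 1000
= 110.54 kN

110.54


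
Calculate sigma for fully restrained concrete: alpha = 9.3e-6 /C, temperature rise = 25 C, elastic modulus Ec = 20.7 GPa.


sigma = alpha * dT * Ec
= 9.3e-6 * 25 * 20.7 * 1000
= 4.813 MPa

4.813


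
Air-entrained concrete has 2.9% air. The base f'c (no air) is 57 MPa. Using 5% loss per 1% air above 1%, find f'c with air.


Strength loss = (2.9 - 1) * 5 = 9.5%
f'c = 57 * (1 - 9.5/100)
= 51.59 MPa

51.59


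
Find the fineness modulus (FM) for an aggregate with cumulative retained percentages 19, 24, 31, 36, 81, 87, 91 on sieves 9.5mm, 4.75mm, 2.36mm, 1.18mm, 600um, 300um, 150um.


FM = sum(cumulative % retained) / 100
= 369 / 100
= 3.69

3.69


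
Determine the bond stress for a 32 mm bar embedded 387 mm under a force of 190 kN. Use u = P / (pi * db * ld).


u = P / (pi * db * ld)
= 190 * 1000 / (pi * 32 * 387)
= 4.884 MPa

4.884


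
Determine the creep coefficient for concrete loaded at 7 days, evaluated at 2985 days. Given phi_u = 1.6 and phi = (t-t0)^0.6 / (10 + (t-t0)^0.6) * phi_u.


dt = 2985 - 7 = 2978
phi = 2978^0.6 / (10 + 2978^0.6) * 1.6
= 1.478

1.478


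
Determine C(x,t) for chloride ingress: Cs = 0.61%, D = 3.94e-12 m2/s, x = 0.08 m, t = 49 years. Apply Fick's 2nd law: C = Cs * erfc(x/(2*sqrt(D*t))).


t_seconds = 49 * 365.25 * 24 * 3600 = 1546322400.0 s
arg = 0.08 / (2 * sqrt(3.94e-12 * 1546322400.0))
= 0.5125
erfc(0.5125) = 0.4686
C = 0.61 * 0.4686 = 0.2859%

0.2859


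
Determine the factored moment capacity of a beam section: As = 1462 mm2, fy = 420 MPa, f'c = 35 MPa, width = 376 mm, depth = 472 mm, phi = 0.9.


a = As * fy / (0.85 * f'c * b)
= 1462 * 420 / (0.85 * 35 * 376)
= 54.8936 mm
Mn = As * fy * (d - a/2) / 10^6
= 272.9734 kN-m
phi*Mn = 0.9 * 272.9734 = 245.68 kN-m

245.68


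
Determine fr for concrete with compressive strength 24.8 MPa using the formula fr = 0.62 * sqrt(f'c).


fr = 0.62 * sqrt(24.8)
= 3.088 MPa

3.088


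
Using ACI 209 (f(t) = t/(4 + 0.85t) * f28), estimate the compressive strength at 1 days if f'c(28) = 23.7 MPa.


f(1) = 1 / (4 + 0.85 * 1) * 23.7
= 1 / 4.85 * 23.7
= 4.89 MPa

4.89


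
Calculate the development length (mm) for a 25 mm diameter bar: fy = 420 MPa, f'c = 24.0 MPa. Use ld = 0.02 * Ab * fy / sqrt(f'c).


Ab = pi * 25^2 / 4 = 490.874 mm2
ld = 0.02 * 490.874 * 420 / sqrt(24.0)
= 841.7 mm

841.7


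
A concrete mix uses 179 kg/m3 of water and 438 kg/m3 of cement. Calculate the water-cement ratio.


w/c = water / cement
w/c = 179 / 438 = 0.409

0.409


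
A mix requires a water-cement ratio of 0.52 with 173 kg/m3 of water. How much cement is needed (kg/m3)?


Cement = water / (w/c)
= 173 / 0.52
= 332.7 kg/m3

332.7


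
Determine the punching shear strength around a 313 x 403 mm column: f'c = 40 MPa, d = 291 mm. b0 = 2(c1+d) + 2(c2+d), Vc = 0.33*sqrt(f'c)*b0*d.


b0 = 2*(313 + 291) + 2*(403 + 291) = 2596 mm
Vc = 0.33 * sqrt(40) * 2596 * 291 / 1000
= 1576.67 kN

1576.67


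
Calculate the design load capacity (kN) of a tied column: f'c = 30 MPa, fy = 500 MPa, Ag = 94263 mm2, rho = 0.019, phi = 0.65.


Ast = rho * Ag = 0.019 * 94263 = 1790.997 mm2
phi*Pn = 0.65 * 0.80 * (0.85 * 30 * (94263 - 1790.997) + 500 * 1790.997) / 1000
= 1691.84 kN

1691.84


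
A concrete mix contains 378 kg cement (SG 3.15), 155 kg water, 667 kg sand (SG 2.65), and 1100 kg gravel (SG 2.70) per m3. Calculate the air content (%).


Vol cement = 378 / (3.15 * 1000) = 0.12 m3
Vol water = 155 / 1000 = 0.155 m3
Vol sand = 667 / (2.65 * 1000) = 0.251698 m3
Vol gravel = 1100 / (2.70 * 1000) = 0.407407 m3
Total solid + water volume = 0.934106 m3
Air = (1 - 0.934106) * 100 = 6.59%

6.59


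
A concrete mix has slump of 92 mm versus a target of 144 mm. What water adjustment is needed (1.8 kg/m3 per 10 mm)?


Difference = 144 - 92 = 52 mm
Water adjustment = 52 * 1.8 / 10 = 9.4 kg/m3

9.4


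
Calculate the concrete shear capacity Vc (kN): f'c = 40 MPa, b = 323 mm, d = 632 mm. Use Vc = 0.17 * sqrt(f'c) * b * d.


Vc = 0.17 * sqrt(40) * 323 * 632 / 1000
= 219.48 kN

219.48


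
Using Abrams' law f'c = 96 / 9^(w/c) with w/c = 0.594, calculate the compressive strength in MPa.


f'c = 96 / 9^0.594
= 96 / 3.688
= 26.03 MPa

26.03


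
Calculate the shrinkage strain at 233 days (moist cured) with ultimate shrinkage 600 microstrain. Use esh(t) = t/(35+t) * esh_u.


esh(233) = 233 / (35 + 233) * 600
= 233 / 268 * 600
= 521.6 microstrain

521.6


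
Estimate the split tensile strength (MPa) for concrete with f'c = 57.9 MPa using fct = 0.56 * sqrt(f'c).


fct = 0.56 * sqrt(57.9)
= 0.56 * 7.609
= 4.261 MPa

4.261


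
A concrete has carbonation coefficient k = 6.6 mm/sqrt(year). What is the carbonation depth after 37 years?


depth = k * sqrt(t)
= 6.6 * sqrt(37)
= 40.15 mm

40.15


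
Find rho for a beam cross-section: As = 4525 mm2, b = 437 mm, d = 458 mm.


rho = As / (b * d)
= 4525 / (437 * 458)
= 0.0226

0.0226


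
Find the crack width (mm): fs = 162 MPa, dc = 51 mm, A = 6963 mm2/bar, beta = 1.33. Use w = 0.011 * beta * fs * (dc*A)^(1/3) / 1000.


w = 0.011 * beta * fs * (dc * A)^(1/3) / 1000
= 0.011 * 1.33 * 162 * (51 * 6963)^(1/3) / 1000
= 0.168 mm

0.168


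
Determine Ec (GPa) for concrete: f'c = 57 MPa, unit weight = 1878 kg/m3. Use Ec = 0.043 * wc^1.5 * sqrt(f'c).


Ec = 0.043 * 1878^1.5 * sqrt(57) / 1000
= 26.42 GPa

26.42


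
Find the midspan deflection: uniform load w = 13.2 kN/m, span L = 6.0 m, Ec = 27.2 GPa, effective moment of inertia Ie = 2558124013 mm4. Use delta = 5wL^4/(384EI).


Convert: L = 6.0 m = 6000 mm, Ec = 27.2 GPa = 27200 MPa
delta = 5 * 13.2 * 6000^4 / (384 * 27200 * 2558124013)
= 3.2 mm

3.2


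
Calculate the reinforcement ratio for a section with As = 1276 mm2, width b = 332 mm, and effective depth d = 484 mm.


rho = As / (b * d)
= 1276 / (332 * 484)
= 0.0079

0.0079


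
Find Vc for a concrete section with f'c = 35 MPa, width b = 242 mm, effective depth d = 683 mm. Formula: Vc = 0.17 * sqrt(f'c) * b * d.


Vc = 0.17 * sqrt(35) * 242 * 683 / 1000
= 166.23 kN

166.23


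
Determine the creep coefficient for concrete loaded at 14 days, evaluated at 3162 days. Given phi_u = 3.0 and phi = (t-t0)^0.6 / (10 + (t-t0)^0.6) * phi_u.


dt = 3162 - 14 = 3148
phi = 3148^0.6 / (10 + 3148^0.6) * 3.0
= 2.779

2.779


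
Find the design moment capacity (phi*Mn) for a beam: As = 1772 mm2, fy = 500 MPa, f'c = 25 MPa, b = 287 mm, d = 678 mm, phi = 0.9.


a = As * fy / (0.85 * f'c * b)
= 1772 * 500 / (0.85 * 25 * 287)
= 145.2757 mm
Mn = As * fy * (d - a/2) / 10^6
= 536.3509 kN-m
phi*Mn = 0.9 * 536.3509 = 482.72 kN-m

482.72


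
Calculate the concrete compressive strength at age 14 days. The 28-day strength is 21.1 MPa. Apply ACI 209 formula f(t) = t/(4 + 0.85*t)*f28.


f(14) = 14 / (4 + 0.85 * 14) * 21.1
= 14 / 15.9 * 21.1
= 18.58 MPa

18.58


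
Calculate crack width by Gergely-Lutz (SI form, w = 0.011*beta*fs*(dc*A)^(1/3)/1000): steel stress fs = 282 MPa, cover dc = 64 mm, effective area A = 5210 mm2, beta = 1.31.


w = 0.011 * beta * fs * (dc * A)^(1/3) / 1000
= 0.011 * 1.31 * 282 * (64 * 5210)^(1/3) / 1000
= 0.282 mm

0.282


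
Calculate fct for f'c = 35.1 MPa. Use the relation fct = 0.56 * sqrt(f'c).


fct = 0.56 * sqrt(35.1)
= 0.56 * 5.925
= 3.318 MPa

3.318


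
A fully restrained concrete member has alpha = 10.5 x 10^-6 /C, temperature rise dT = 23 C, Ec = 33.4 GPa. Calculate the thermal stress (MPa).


sigma = alpha * dT * Ec
= 10.5e-6 * 23 * 33.4 * 1000
= 8.066 MPa

8.066


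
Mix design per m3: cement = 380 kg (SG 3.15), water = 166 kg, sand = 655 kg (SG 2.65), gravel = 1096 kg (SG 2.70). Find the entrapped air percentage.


Vol cement = 380 / (3.15 * 1000) = 0.120635 m3
Vol water = 166 / 1000 = 0.166 m3
Vol sand = 655 / (2.65 * 1000) = 0.24717 m3
Vol gravel = 1096 / (2.70 * 1000) = 0.405926 m3
Total solid + water volume = 0.939731 m3
Air = (1 - 0.939731) * 100 = 6.03%

6.03


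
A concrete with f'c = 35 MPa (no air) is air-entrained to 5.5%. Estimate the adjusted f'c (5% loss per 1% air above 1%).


Strength loss = (5.5 - 1) * 5 = 22.5%
f'c = 35 * (1 - 22.5/100)
= 27.12 MPa

27.12


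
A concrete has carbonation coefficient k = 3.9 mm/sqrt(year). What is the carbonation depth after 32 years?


depth = k * sqrt(t)
= 3.9 * sqrt(32)
= 22.06 mm

22.06


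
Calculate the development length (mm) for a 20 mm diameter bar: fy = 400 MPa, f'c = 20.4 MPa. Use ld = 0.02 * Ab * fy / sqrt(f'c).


Ab = pi * 20^2 / 4 = 314.159 mm2
ld = 0.02 * 314.159 * 400 / sqrt(20.4)
= 556.4 mm

556.4


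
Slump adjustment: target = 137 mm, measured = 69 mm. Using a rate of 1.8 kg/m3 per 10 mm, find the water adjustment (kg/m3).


Difference = 137 - 69 = 68 mm
Water adjustment = 68 * 1.8 / 10 = 12.2 kg/m3

12.2


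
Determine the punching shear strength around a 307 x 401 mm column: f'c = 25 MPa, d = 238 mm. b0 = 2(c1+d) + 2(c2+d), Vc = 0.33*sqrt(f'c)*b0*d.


b0 = 2*(307 + 238) + 2*(401 + 238) = 2368 mm
Vc = 0.33 * sqrt(25) * 2368 * 238 / 1000
= 929.91 kN

929.91


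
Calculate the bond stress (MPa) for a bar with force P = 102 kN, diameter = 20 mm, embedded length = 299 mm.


u = P / (pi * db * ld)
= 102 * 1000 / (pi * 20 * 299)
= 5.429 MPa

5.429


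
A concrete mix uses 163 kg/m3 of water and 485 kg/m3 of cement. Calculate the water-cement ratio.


w/c = water / cement
w/c = 163 / 485 = 0.336

0.336


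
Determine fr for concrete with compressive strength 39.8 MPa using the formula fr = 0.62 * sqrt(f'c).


fr = 0.62 * sqrt(39.8)
= 3.911 MPa

3.911


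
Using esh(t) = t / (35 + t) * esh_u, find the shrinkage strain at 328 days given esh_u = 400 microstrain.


esh(328) = 328 / (35 + 328) * 400
= 328 / 363 * 400
= 361.4 microstrain

361.4


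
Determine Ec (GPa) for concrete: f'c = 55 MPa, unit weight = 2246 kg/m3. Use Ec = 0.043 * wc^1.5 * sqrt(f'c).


Ec = 0.043 * 2246^1.5 * sqrt(55) / 1000
= 33.94 GPa

33.94


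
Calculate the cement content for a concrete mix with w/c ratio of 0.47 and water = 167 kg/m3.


Cement = water / (w/c)
= 167 / 0.47
= 355.3 kg/m3

355.3


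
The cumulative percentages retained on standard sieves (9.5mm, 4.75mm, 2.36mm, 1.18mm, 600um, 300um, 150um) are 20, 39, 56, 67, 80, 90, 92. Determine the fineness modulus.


FM = sum(cumulative % retained) / 100
= 444 / 100
= 4.44

4.44


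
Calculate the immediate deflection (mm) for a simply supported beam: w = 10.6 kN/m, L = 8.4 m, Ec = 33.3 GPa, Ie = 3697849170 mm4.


Convert: L = 8.4 m = 8400 mm, Ec = 33.3 GPa = 33300 MPa
delta = 5 * 10.6 * 8400^4 / (384 * 33300 * 3697849170)
= 5.58 mm

5.58


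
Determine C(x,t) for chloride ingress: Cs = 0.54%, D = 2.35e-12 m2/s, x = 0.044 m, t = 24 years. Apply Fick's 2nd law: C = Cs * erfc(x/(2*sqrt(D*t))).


t_seconds = 24 * 365.25 * 24 * 3600 = 757382400.0 s
arg = 0.044 / (2 * sqrt(2.35e-12 * 757382400.0))
= 0.5215
erfc(0.5215) = 0.4608
C = 0.54 * 0.4608 = 0.2489%

0.2489


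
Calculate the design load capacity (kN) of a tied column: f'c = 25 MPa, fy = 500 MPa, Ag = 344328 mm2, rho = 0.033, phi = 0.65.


Ast = rho * Ag = 0.033 * 344328 = 11362.824 mm2
phi*Pn = 0.65 * 0.80 * (0.85 * 25 * (344328 - 11362.824) + 500 * 11362.824) / 1000
= 6633.6 kN

6633.6


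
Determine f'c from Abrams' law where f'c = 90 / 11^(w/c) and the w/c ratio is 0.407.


f'c = 90 / 11^0.407
= 90 / 2.654
= 33.92 MPa

33.92


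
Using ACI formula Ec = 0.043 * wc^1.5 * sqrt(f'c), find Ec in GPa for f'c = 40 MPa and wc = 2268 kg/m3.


Ec = 0.043 * 2268^1.5 * sqrt(40) / 1000
= 29.37 GPa

29.37


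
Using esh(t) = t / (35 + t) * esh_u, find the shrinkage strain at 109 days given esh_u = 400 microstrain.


esh(109) = 109 / (35 + 109) * 400
= 109 / 144 * 400
= 302.8 microstrain

302.8


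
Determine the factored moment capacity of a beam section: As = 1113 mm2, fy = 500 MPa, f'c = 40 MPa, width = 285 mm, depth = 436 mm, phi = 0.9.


a = As * fy / (0.85 * f'c * b)
= 1113 * 500 / (0.85 * 40 * 285)
= 57.4303 mm
Mn = As * fy * (d - a/2) / 10^6
= 226.654 kN-m
phi*Mn = 0.9 * 226.654 = 203.99 kN-m

203.99


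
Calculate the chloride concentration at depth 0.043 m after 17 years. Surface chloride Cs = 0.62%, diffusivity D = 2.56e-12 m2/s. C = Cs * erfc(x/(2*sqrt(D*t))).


t_seconds = 17 * 365.25 * 24 * 3600 = 536479200.0 s
arg = 0.043 / (2 * sqrt(2.56e-12 * 536479200.0))
= 0.5802
erfc(0.5802) = 0.412
C = 0.62 * 0.412 = 0.2554%

0.2554


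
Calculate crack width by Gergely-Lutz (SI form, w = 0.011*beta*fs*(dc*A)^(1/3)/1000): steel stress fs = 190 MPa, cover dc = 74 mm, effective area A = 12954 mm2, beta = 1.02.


w = 0.011 * beta * fs * (dc * A)^(1/3) / 1000
= 0.011 * 1.02 * 190 * (74 * 12954)^(1/3) / 1000
= 0.21 mm

0.21


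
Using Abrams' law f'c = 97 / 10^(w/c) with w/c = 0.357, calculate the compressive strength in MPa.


f'c = 97 / 10^0.357
= 97 / 2.275
= 42.64 MPa

42.64


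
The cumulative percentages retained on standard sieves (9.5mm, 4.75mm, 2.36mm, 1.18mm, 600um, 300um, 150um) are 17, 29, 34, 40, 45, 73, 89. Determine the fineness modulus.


FM = sum(cumulative % retained) / 100
= 327 / 100
= 3.27

3.27


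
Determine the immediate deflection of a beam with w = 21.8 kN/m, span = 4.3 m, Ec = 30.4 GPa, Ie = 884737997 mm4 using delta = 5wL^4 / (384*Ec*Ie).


Convert: L = 4.3 m = 4300 mm, Ec = 30.4 GPa = 30400 MPa
delta = 5 * 21.8 * 4300^4 / (384 * 30400 * 884737997)
= 3.61 mm

3.61


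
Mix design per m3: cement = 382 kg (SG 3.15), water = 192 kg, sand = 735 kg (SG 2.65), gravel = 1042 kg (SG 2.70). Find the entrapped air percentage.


Vol cement = 382 / (3.15 * 1000) = 0.12127 m3
Vol water = 192 / 1000 = 0.192 m3
Vol sand = 735 / (2.65 * 1000) = 0.277358 m3
Vol gravel = 1042 / (2.70 * 1000) = 0.385926 m3
Total solid + water volume = 0.976554 m3
Air = (1 - 0.976554) * 100 = 2.34%

2.34


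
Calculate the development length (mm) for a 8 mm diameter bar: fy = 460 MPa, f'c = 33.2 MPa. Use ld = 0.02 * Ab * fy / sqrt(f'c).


Ab = pi * 8^2 / 4 = 50.265 mm2
ld = 0.02 * 50.265 * 460 / sqrt(33.2)
= 80.3 mm

80.3


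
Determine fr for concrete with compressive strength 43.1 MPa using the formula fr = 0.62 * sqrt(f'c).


fr = 0.62 * sqrt(43.1)
= 4.07 MPa

4.07


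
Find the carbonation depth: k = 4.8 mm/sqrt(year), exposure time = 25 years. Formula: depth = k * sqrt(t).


depth = k * sqrt(t)
= 4.8 * sqrt(25)
= 24.0 mm

24.0


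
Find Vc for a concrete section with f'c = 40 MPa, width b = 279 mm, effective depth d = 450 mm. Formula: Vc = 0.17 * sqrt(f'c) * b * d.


Vc = 0.17 * sqrt(40) * 279 * 450 / 1000
= 134.99 kN

134.99


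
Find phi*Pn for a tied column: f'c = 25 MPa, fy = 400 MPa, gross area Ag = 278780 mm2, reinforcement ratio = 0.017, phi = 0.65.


Ast = rho * Ag = 0.017 * 278780 = 4739.26 mm2
phi*Pn = 0.65 * 0.80 * (0.85 * 25 * (278780 - 4739.26) + 400 * 4739.26) / 1000
= 4013.92 kN

4013.92


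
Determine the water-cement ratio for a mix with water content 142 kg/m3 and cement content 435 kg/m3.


w/c = water / cement
w/c = 142 / 435 = 0.326

0.326


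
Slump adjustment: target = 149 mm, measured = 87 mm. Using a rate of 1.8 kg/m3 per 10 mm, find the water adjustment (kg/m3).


Difference = 149 - 87 = 62 mm
Water adjustment = 62 * 1.8 / 10 = 11.2 kg/m3

11.2


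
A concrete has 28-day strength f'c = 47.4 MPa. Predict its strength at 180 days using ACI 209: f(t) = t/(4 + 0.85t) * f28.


f(180) = 180 / (4 + 0.85 * 180) * 47.4
= 180 / 157.0 * 47.4
= 54.34 MPa

54.34


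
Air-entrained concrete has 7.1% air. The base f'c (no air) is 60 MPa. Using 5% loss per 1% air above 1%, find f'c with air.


Strength loss = (7.1 - 1) * 5 = 30.5%
f'c = 60 * (1 - 30.5/100)
= 41.7 MPa

41.7


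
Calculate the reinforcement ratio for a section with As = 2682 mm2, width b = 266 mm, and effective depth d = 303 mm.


rho = As / (b * d)
= 2682 / (266 * 303)
= 0.0333

0.0333


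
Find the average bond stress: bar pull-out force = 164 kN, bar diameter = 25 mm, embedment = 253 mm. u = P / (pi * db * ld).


u = P / (pi * db * ld)
= 164 * 1000 / (pi * 25 * 253)
= 8.253 MPa

8.253


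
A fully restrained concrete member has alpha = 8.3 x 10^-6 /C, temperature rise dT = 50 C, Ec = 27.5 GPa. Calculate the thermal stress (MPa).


sigma = alpha * dT * Ec
= 8.3e-6 * 50 * 27.5 * 1000
= 11.413 MPa

11.413


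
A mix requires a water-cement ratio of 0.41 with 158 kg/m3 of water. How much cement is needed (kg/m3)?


Cement = water / (w/c)
= 158 / 0.41
= 385.4 kg/m3

385.4


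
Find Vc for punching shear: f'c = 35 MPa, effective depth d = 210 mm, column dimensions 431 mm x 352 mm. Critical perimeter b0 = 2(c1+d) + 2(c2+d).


b0 = 2*(431 + 210) + 2*(352 + 210) = 2406 mm
Vc = 0.33 * sqrt(35) * 2406 * 210 / 1000
= 986.42 kN

986.42


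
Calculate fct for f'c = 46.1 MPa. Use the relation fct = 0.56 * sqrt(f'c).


fct = 0.56 * sqrt(46.1)
= 0.56 * 6.79
= 3.802 MPa

3.802


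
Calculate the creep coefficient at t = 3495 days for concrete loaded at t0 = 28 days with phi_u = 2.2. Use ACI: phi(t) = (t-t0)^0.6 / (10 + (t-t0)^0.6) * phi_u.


dt = 3495 - 28 = 3467
phi = 3467^0.6 / (10 + 3467^0.6) * 2.2
= 2.046

2.046


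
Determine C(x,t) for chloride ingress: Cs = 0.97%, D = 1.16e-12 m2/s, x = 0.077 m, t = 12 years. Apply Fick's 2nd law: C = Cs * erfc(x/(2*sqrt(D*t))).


t_seconds = 12 * 365.25 * 24 * 3600 = 378691200.0 s
arg = 0.077 / (2 * sqrt(1.16e-12 * 378691200.0))
= 1.8369
erfc(1.8369) = 0.0094
C = 0.97 * 0.0094 = 0.0091%

0.0091


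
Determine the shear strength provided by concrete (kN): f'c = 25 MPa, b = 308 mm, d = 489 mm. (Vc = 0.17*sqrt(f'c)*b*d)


Vc = 0.17 * sqrt(25) * 308 * 489 / 1000
= 128.02 kN

128.02


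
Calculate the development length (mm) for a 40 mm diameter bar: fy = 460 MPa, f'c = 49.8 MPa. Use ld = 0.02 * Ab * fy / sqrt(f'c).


Ab = pi * 40^2 / 4 = 1256.637 mm2
ld = 0.02 * 1256.637 * 460 / sqrt(49.8)
= 1638.3 mm

1638.3


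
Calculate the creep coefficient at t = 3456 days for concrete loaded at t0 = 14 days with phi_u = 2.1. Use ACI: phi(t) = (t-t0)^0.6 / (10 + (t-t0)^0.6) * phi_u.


dt = 3456 - 14 = 3442
phi = 3442^0.6 / (10 + 3442^0.6) * 2.1
= 1.953

1.953


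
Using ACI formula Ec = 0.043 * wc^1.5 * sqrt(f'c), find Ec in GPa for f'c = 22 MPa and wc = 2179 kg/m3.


Ec = 0.043 * 2179^1.5 * sqrt(22) / 1000
= 20.51 GPa

20.51


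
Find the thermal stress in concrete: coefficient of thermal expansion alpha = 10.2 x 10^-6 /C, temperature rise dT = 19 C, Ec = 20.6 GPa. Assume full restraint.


sigma = alpha * dT * Ec
= 10.2e-6 * 19 * 20.6 * 1000
= 3.992 MPa

3.992


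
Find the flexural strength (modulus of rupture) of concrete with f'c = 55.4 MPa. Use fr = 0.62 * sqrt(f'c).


fr = 0.62 * sqrt(55.4)
= 4.615 MPa

4.615


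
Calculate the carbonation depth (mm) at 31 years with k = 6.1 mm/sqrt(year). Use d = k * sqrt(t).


depth = k * sqrt(t)
= 6.1 * sqrt(31)
= 33.96 mm

33.96


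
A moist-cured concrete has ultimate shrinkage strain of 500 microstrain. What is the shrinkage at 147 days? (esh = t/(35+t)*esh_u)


esh(147) = 147 / (35 + 147) * 500
= 147 / 182 * 500
= 403.8 microstrain

403.8


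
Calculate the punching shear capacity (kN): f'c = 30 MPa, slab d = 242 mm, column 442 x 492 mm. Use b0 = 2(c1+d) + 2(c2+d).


b0 = 2*(442 + 242) + 2*(492 + 242) = 2836 mm
Vc = 0.33 * sqrt(30) * 2836 * 242 / 1000
= 1240.5 kN

1240.5


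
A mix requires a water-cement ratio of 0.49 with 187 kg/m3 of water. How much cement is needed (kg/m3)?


Cement = water / (w/c)
= 187 / 0.49
= 381.6 kg/m3

381.6


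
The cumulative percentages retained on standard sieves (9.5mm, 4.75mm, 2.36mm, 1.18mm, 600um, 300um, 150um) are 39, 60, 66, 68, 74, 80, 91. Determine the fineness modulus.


FM = sum(cumulative % retained) / 100
= 478 / 100
= 4.78

4.78


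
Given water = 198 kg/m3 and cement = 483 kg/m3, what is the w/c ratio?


w/c = water / cement
w/c = 198 / 483 = 0.41

0.41


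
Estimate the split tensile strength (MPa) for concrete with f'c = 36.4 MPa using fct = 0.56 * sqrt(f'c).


fct = 0.56 * sqrt(36.4)
= 0.56 * 6.033
= 3.379 MPa

3.379


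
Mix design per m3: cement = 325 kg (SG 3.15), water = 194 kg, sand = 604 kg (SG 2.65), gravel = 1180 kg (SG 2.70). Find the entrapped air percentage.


Vol cement = 325 / (3.15 * 1000) = 0.103175 m3
Vol water = 194 / 1000 = 0.194 m3
Vol sand = 604 / (2.65 * 1000) = 0.227925 m3
Vol gravel = 1180 / (2.70 * 1000) = 0.437037 m3
Total solid + water volume = 0.962136 m3
Air = (1 - 0.962136) * 100 = 3.79%

3.79


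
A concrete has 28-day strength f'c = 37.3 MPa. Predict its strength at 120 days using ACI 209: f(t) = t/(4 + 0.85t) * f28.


f(120) = 120 / (4 + 0.85 * 120) * 37.3
= 120 / 106.0 * 37.3
= 42.23 MPa

42.23


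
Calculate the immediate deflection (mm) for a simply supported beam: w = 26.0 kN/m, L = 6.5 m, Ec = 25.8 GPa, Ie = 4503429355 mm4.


Convert: L = 6.5 m = 6500 mm, Ec = 25.8 GPa = 25800 MPa
delta = 5 * 26.0 * 6500^4 / (384 * 25800 * 4503429355)
= 5.2 mm

5.2


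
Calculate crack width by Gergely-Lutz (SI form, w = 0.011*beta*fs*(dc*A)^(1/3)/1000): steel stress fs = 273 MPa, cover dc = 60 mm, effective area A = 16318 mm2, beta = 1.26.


w = 0.011 * beta * fs * (dc * A)^(1/3) / 1000
= 0.011 * 1.26 * 273 * (60 * 16318)^(1/3) / 1000
= 0.376 mm

0.376


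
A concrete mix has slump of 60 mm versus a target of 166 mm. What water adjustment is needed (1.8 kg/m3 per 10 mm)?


Difference = 166 - 60 = 106 mm
Water adjustment = 106 * 1.8 / 10 = 19.1 kg/m3

19.1


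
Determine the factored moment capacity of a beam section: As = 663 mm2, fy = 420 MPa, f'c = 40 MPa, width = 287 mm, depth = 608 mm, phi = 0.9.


a = As * fy / (0.85 * f'c * b)
= 663 * 420 / (0.85 * 40 * 287)
= 28.5366 mm
Mn = As * fy * (d - a/2) / 10^6
= 165.3305 kN-m
phi*Mn = 0.9 * 165.3305 = 148.8 kN-m

148.8


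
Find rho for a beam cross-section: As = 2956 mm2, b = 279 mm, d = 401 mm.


rho = As / (b * d)
= 2956 / (279 * 401)
= 0.0264

0.0264


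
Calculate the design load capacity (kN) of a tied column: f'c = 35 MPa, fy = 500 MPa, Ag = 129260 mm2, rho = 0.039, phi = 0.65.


Ast = rho * Ag = 0.039 * 129260 = 5041.14 mm2
phi*Pn = 0.65 * 0.80 * (0.85 * 35 * (129260 - 5041.14) + 500 * 5041.14) / 1000
= 3232.36 kN

3232.36


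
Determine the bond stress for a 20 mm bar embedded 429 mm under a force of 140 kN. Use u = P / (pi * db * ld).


u = P / (pi * db * ld)
= 140 * 1000 / (pi * 20 * 429)
= 5.194 MPa

5.194


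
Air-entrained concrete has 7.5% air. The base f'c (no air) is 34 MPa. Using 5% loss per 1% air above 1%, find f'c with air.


Strength loss = (7.5 - 1) * 5 = 32.5%
f'c = 34 * (1 - 32.5/100)
= 22.95 MPa

22.95


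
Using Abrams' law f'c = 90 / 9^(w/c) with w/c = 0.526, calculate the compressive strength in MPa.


f'c = 90 / 9^0.526
= 90 / 3.176
= 28.33 MPa

28.33


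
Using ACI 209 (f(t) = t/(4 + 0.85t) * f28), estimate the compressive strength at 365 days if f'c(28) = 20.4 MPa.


f(365) = 365 / (4 + 0.85 * 365) * 20.4
= 365 / 314.25 * 20.4
= 23.69 MPa

23.69


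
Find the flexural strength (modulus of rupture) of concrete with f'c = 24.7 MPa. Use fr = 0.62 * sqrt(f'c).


fr = 0.62 * sqrt(24.7)
= 3.081 MPa

3.081


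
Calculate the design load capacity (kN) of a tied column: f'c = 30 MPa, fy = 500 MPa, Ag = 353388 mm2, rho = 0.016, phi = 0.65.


Ast = rho * Ag = 0.016 * 353388 = 5654.208 mm2
phi*Pn = 0.65 * 0.80 * (0.85 * 30 * (353388 - 5654.208) + 500 * 5654.208) / 1000
= 6081.04 kN

6081.04


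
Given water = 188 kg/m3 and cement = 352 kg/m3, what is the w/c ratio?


w/c = water / cement
w/c = 188 / 352 = 0.534

0.534


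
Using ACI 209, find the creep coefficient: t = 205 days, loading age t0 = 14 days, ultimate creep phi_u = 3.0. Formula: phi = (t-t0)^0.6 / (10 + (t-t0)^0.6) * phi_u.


dt = 205 - 14 = 191
phi = 191^0.6 / (10 + 191^0.6) * 3.0
= 2.101

2.101


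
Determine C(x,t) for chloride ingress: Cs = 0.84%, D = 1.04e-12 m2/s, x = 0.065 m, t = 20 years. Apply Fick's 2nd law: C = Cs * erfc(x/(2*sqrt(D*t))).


t_seconds = 20 * 365.25 * 24 * 3600 = 631152000.0 s
arg = 0.065 / (2 * sqrt(1.04e-12 * 631152000.0))
= 1.2685
erfc(1.2685) = 0.0728
C = 0.84 * 0.0728 = 0.0612%

0.0612


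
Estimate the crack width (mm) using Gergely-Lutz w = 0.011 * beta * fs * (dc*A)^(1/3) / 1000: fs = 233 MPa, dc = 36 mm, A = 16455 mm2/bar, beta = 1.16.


w = 0.011 * beta * fs * (dc * A)^(1/3) / 1000
= 0.011 * 1.16 * 233 * (36 * 16455)^(1/3) / 1000
= 0.25 mm

0.25


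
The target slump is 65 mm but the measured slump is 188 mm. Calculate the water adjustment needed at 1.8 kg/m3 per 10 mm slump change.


Difference = 65 - 188 = -123 mm
Water adjustment = -123 * 1.8 / 10 = -22.1 kg/m3

-22.1


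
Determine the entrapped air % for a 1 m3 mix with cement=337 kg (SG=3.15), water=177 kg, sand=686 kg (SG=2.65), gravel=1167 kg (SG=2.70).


Vol cement = 337 / (3.15 * 1000) = 0.106984 m3
Vol water = 177 / 1000 = 0.177 m3
Vol sand = 686 / (2.65 * 1000) = 0.258868 m3
Vol gravel = 1167 / (2.70 * 1000) = 0.432222 m3
Total solid + water volume = 0.975074 m3
Air = (1 - 0.975074) * 100 = 2.49%

2.49


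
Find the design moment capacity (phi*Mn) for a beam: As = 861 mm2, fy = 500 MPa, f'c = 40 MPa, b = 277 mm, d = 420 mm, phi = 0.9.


a = As * fy / (0.85 * f'c * b)
= 861 * 500 / (0.85 * 40 * 277)
= 45.7103 mm
Mn = As * fy * (d - a/2) / 10^6
= 170.9708 kN-m
phi*Mn = 0.9 * 170.9708 = 153.87 kN-m

153.87


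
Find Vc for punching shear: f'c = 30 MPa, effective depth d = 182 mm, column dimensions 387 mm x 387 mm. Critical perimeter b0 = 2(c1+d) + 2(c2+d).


b0 = 2*(387 + 182) + 2*(387 + 182) = 2276 mm
Vc = 0.33 * sqrt(30) * 2276 * 182 / 1000
= 748.72 kN

748.72


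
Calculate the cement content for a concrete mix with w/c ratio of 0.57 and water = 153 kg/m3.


Cement = water / (w/c)
= 153 / 0.57
= 268.4 kg/m3

268.4


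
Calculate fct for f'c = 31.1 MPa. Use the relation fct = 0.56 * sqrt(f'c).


fct = 0.56 * sqrt(31.1)
= 0.56 * 5.577
= 3.123 MPa

3.123


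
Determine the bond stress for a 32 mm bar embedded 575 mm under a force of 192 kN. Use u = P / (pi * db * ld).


u = P / (pi * db * ld)
= 192 * 1000 / (pi * 32 * 575)
= 3.321 MPa

3.321


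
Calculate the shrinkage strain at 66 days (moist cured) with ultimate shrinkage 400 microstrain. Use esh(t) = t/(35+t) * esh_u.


esh(66) = 66 / (35 + 66) * 400
= 66 / 101 * 400
= 261.4 microstrain

261.4


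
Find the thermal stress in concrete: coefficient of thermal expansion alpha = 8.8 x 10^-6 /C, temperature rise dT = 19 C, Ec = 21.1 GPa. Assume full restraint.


sigma = alpha * dT * Ec
= 8.8e-6 * 19 * 21.1 * 1000
= 3.528 MPa

3.528


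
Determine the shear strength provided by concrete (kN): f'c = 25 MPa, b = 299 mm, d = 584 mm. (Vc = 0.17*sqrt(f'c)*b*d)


Vc = 0.17 * sqrt(25) * 299 * 584 / 1000
= 148.42 kN

148.42


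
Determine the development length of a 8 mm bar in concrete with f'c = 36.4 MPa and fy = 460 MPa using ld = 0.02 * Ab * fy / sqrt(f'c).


Ab = pi * 8^2 / 4 = 50.265 mm2
ld = 0.02 * 50.265 * 460 / sqrt(36.4)
= 76.6 mm

76.6


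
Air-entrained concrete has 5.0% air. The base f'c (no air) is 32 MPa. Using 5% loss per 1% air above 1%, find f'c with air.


Strength loss = (5.0 - 1) * 5 = 20.0%
f'c = 32 * (1 - 20.0/100)
= 25.6 MPa

25.6


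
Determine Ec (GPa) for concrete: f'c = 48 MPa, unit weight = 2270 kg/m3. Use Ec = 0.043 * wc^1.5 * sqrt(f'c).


Ec = 0.043 * 2270^1.5 * sqrt(48) / 1000
= 32.22 GPa

32.22
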